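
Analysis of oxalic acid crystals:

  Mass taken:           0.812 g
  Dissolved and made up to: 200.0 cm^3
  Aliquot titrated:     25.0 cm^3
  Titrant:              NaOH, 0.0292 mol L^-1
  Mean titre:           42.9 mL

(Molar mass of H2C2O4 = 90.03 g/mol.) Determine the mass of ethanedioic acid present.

H2C2O4 + 2 NaOH → Na2C2O4 + 2 H2O
n(NaOH) per titration = 0.0429 × 0.0292 = 1.25 × 10^-3 mol
From the 1:2 ratio, n(H2C2O4) in each aliquot = 1/2 × 1.25 × 10^-3 = 6.26 × 10^-4 mol
n(H2C2O4) in the whole flask = 6.26 × 10^-4 × 200.0/25.0 = 5.01 × 10^-3 mol
mass of H2C2O4 = 5.01 × 10^-3 × 90.03 = 0.451 g

0.451 g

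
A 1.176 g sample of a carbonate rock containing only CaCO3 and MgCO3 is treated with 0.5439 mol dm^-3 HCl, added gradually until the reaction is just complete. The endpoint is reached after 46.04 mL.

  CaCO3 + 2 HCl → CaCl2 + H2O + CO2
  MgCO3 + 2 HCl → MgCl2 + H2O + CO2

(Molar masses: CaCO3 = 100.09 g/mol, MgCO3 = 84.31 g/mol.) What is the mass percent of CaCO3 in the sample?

n(HCl) = 0.04604 × 0.5439 = 0.02504 mol
Let x = n(CaCO3), y = n(MgCO3).
Titrant: 2x + 2y = 0.02504;  mass: 100.09x + 84.31y = 1.176
Solving, x = 7.629 × 10^-3 mol, y = 4.891 × 10^-3 mol
mass of CaCO3 = 7.629 × 10^-3 × 100.09 = 0.7636 g
% CaCO3 = 0.7636 / 1.176 × 100 = 64.93 %

64.93 %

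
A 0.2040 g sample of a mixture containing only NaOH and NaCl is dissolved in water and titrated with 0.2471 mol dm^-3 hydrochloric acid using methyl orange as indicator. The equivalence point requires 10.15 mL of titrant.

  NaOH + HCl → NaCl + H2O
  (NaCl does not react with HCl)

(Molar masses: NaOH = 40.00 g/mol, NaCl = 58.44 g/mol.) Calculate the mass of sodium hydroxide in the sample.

0.1003 g

n(HCl) = 0.01015 × 0.2471 = 2.508 × 10^-3 mol
Let x = n(NaOH), y = n(NaCl).
Titrant: 1x = 2.508 × 10^-3;  mass: 40.00x + 58.44y = 0.2040
Solving, x = 2.508 × 10^-3 mol, y = 1.774 × 10^-3 mol
mass of NaOH = 2.508 × 10^-3 × 40.00 = 0.1003 g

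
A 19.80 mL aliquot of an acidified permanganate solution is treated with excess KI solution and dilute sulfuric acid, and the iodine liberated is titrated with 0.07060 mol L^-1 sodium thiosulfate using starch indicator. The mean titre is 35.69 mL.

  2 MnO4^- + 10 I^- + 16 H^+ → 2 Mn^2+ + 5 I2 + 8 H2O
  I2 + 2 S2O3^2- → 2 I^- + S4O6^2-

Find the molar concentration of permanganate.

n(S2O3^2-) = 0.03569 × 0.07060 = 2.520 × 10^-3 mol
n(I2) = n(S2O3^2-)/2 = 1.260 × 10^-3 mol
From the 2:5 ratio, n(MnO4^-) in the aliquot = 2/5 × 1.260 × 10^-3 = 5.039 × 10^-4 mol
[MnO4^-] = 5.039 × 10^-4 / 0.01980 = 0.02545 mol/L

0.02545 mol/L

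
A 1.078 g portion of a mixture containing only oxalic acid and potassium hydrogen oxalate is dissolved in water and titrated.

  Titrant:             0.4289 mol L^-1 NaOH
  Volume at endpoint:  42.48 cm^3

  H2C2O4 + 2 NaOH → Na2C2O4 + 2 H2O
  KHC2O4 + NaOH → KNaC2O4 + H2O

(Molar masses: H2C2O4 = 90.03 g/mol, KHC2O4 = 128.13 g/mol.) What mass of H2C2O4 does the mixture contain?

n(NaOH) = 0.04248 × 0.4289 = 0.01822 mol
Let x = n(H2C2O4), y = n(KHC2O4).
Titrant: 2x + 1y = 0.01822;  mass: 90.03x + 128.13y = 1.078
Solving, x = 7.559 × 10^-3 mol, y = 3.102 × 10^-3 mol
mass of H2C2O4 = 7.559 × 10^-3 × 90.03 = 0.6805 g

0.6805 g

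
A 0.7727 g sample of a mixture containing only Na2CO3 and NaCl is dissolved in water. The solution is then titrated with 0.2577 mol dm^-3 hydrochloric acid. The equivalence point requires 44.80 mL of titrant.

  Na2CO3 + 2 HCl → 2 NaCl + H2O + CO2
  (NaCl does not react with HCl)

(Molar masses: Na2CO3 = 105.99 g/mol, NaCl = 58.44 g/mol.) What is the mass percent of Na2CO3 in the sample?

n(HCl) = 0.04480 × 0.2577 = 0.01154 mol
Let x = n(Na2CO3), y = n(NaCl).
Titrant: 2x = 0.01154;  mass: 105.99x + 58.44y = 0.7727
Solving, x = 5.772 × 10^-3 mol, y = 2.753 × 10^-3 mol
mass of Na2CO3 = 5.772 × 10^-3 × 105.99 = 0.6118 g
% Na2CO3 = 0.6118 / 0.7727 × 100 = 79.18 %

79.18 %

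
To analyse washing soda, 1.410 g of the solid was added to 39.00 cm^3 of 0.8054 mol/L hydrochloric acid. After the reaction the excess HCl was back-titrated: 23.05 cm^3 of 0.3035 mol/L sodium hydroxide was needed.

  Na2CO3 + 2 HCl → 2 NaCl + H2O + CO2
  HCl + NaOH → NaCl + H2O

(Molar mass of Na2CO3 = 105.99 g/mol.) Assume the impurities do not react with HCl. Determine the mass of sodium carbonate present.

n(HCl) added = 0.03900 × 0.8054 = 0.03141 mol
n(NaOH) used in back-titration = 0.02305 × 0.3035 = 6.996 × 10^-3 mol
n(HCl) left over = 6.996 × 10^-3 mol (1:1 ratio)
n(HCl) consumed by analyte = 0.03141 − 6.996 × 10^-3 = 0.02441 mol
From the 1:2 ratio, n(Na2CO3) = 1/2 × 0.02441 = 0.01221 mol
mass of Na2CO3 = 0.01221 × 105.99 = 1.294 g

1.294 g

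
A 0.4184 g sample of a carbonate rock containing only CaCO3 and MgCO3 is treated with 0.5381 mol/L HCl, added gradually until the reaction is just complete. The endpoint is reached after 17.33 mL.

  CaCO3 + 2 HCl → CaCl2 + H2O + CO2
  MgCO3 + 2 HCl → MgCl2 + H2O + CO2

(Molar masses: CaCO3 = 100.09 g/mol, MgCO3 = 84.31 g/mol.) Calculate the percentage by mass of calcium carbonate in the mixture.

n(HCl) = 0.01733 × 0.5381 = 9.325 × 10^-3 mol
Let x = n(CaCO3), y = n(MgCO3).
Titrant: 2x + 2y = 9.325 × 10^-3;  mass: 100.09x + 84.31y = 0.4184
Solving, x = 1.603 × 10^-3 mol, y = 3.060 × 10^-3 mol
mass of CaCO3 = 1.603 × 10^-3 × 100.09 = 0.1604 g
% CaCO3 = 0.1604 / 0.4184 × 100 = 38.34 %

38.34 %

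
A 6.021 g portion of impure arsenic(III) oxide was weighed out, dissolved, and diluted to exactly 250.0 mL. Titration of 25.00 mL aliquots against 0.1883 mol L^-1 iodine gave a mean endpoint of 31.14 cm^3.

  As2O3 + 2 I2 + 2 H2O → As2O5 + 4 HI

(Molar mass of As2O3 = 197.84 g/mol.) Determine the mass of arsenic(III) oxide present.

n(I2) per titration = 0.03114 × 0.1883 = 5.864 × 10^-3 mol
From the 1:2 ratio, n(As2O3) in each aliquot = 1/2 × 5.864 × 10^-3 = 2.932 × 10^-3 mol
n(As2O3) in the whole flask = 2.932 × 10^-3 × 250.0/25.00 = 0.02932 mol
mass of As2O3 = 0.02932 × 197.84 = 5.800 g

5.800 g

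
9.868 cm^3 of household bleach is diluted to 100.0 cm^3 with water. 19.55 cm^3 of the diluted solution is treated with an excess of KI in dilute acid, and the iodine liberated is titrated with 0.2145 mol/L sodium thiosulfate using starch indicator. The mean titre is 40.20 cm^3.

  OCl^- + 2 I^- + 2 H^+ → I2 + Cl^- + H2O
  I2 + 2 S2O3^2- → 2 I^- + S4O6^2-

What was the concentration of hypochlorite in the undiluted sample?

2.235 mol/L

n(S2O3^2-) = 0.04020 × 0.2145 = 8.623 × 10^-3 mol
n(I2) = n(S2O3^2-)/2 = 4.311 × 10^-3 mol
n(OCl^-) in the aliquot = 4.311 × 10^-3 mol (1:1 ratio)
[OCl^-]_dilute = 4.311 × 10^-3 / 0.01955 = 0.2205 mol/L
[OCl^-]_original = 0.2205 × 100.0/9.868 = 2.235 mol/L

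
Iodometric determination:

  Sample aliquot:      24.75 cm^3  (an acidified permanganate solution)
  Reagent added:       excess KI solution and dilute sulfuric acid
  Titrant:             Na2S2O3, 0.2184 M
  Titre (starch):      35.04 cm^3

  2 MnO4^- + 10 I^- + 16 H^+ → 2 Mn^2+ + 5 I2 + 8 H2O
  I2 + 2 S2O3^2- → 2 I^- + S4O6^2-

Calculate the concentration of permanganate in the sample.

n(S2O3^2-) = 0.03504 × 0.2184 = 7.653 × 10^-3 mol
n(I2) = n(S2O3^2-)/2 = 3.826 × 10^-3 mol
From the 2:5 ratio, n(MnO4^-) in the aliquot = 2/5 × 3.826 × 10^-3 = 1.531 × 10^-3 mol
[MnO4^-] = 1.531 × 10^-3 / 0.02475 = 0.06184 mol/L

0.06184 M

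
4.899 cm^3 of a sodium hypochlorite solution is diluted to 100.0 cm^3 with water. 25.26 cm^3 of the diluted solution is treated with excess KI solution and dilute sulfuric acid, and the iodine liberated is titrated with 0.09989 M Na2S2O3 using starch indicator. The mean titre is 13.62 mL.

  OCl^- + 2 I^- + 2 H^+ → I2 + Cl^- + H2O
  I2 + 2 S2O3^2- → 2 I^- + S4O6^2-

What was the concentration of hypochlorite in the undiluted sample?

0.5497 M

n(S2O3^2-) = 0.01362 × 0.09989 = 1.361 × 10^-3 mol
n(I2) = n(S2O3^2-)/2 = 6.803 × 10^-4 mol
n(OCl^-) in the aliquot = 6.803 × 10^-4 mol (1:1 ratio)
[OCl^-]_dilute = 6.803 × 10^-4 / 0.02526 = 0.02693 mol/L
[OCl^-]_original = 0.02693 × 100.0/4.899 = 0.5497 mol/L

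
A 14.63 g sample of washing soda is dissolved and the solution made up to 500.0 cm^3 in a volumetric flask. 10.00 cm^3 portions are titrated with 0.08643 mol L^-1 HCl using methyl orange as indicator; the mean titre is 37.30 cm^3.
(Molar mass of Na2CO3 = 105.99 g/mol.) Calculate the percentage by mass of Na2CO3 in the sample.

58.39 %

Na2CO3 + 2 HCl → 2 NaCl + H2O + CO2
n(HCl) per titration = 0.03730 × 0.08643 = 3.224 × 10^-3 mol
From the 1:2 ratio, n(Na2CO3) in each aliquot = 1/2 × 3.224 × 10^-3 = 1.612 × 10^-3 mol
n(Na2CO3) in the whole flask = 1.612 × 10^-3 × 500.0/10.00 = 0.08060 mol
mass of Na2CO3 = 0.08060 × 105.99 = 8.542 g
% Na2CO3 = 8.542 / 14.63 × 100 = 58.39 %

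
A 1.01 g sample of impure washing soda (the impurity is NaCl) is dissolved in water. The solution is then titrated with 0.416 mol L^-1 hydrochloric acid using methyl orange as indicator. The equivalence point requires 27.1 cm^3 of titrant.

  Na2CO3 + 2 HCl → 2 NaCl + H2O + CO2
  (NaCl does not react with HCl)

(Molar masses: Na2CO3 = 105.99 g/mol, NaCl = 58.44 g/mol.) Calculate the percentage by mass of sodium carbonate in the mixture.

59.2 %

n(HCl) = 0.0271 × 0.416 = 0.0113 mol
Let x = n(Na2CO3), y = n(NaCl).
Titrant: 2x = 0.0113;  mass: 105.99x + 58.44y = 1.01
Solving, x = 5.64 × 10^-3 mol, y = 7.06 × 10^-3 mol
mass of Na2CO3 = 5.64 × 10^-3 × 105.99 = 0.597 g
% Na2CO3 = 0.597 / 1.01 × 100 = 59.2 %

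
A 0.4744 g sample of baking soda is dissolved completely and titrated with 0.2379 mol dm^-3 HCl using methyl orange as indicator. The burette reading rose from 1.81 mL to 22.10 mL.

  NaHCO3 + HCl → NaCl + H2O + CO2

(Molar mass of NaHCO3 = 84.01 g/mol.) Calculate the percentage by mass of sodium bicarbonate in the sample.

n(HCl) = 0.02029 L × 0.2379 mol/L = 4.827 × 10^-3 mol
n(NaHCO3) = 4.827 × 10^-3 mol (1:1 ratio)
mass of NaHCO3 = 4.827 × 10^-3 × 84.01 g/mol = 0.4055 g
% NaHCO3 = 0.4055 / 0.4744 × 100 = 85.48 %

85.48 %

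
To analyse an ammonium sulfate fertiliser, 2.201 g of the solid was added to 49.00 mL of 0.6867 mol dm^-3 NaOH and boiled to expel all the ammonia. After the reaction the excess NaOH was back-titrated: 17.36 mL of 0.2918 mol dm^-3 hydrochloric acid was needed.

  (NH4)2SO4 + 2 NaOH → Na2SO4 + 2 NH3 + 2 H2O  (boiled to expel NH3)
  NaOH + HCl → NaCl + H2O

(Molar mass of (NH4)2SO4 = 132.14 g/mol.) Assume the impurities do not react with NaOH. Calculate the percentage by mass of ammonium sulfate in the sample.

85.80 %

n(NaOH) added = 0.04900 × 0.6867 = 0.03365 mol
n(HCl) used in back-titration = 0.01736 × 0.2918 = 5.066 × 10^-3 mol
n(NaOH) left over = 5.066 × 10^-3 mol (1:1 ratio)
n(NaOH) consumed by analyte = 0.03365 − 5.066 × 10^-3 = 0.02858 mol
From the 1:2 ratio, n((NH4)2SO4) = 1/2 × 0.02858 = 0.01429 mol
mass of (NH4)2SO4 = 0.01429 × 132.14 = 1.888 g
% (NH4)2SO4 = 1.888 / 2.201 × 100 = 85.80 %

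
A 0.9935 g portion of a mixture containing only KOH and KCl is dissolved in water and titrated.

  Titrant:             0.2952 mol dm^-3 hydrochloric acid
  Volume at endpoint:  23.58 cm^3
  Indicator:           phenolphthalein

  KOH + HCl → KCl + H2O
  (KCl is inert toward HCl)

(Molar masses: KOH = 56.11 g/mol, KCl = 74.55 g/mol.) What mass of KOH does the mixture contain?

0.3906 g

n(HCl) = 0.02358 × 0.2952 = 6.961 × 10^-3 mol
Let x = n(KOH), y = n(KCl).
Titrant: 1x = 6.961 × 10^-3;  mass: 56.11x + 74.55y = 0.9935
Solving, x = 6.961 × 10^-3 mol, y = 8.088 × 10^-3 mol
mass of KOH = 6.961 × 10^-3 × 56.11 = 0.3906 g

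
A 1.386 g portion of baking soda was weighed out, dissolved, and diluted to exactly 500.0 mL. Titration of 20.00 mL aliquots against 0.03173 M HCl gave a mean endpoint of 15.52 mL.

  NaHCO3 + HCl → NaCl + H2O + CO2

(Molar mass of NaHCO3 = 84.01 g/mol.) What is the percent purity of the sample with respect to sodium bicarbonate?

n(HCl) per titration = 0.01552 × 0.03173 = 4.924 × 10^-4 mol
n(NaHCO3) in each aliquot = 4.924 × 10^-4 mol (1:1 ratio)
n(NaHCO3) in the whole flask = 4.924 × 10^-4 × 500.0/20.00 = 0.01231 mol
mass of NaHCO3 = 0.01231 × 84.01 = 1.034 g
% NaHCO3 = 1.034 / 1.386 × 100 = 74.62 %

74.62 %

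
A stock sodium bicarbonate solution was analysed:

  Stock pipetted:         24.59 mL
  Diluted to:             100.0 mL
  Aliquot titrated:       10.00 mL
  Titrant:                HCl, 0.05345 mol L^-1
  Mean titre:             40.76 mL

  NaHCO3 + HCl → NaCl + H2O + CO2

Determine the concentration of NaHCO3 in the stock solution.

n(HCl) = 0.04076 × 0.05345 = 2.179 × 10^-3 mol
n(NaHCO3) in the aliquot = 2.179 × 10^-3 mol (1:1 ratio)
[NaHCO3]_dilute = 2.179 × 10^-3 / 0.01000 = 0.2179 mol/L
Dilution factor = 100.0 / 24.59 = 4.067
[NaHCO3]_stock = 0.2179 × 4.067 = 0.8860 mol/L

0.8860 mol/L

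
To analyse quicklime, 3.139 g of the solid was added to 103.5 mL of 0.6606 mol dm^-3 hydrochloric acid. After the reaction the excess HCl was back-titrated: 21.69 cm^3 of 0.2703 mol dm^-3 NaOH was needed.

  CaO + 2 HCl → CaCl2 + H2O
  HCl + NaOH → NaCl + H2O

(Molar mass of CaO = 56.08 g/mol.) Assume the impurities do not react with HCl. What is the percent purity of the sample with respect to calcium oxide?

n(HCl) added = 0.1035 × 0.6606 = 0.06837 mol
n(NaOH) used in back-titration = 0.02169 × 0.2703 = 5.863 × 10^-3 mol
n(HCl) left over = 5.863 × 10^-3 mol (1:1 ratio)
n(HCl) consumed by analyte = 0.06837 − 5.863 × 10^-3 = 0.06251 mol
From the 1:2 ratio, n(CaO) = 1/2 × 0.06251 = 0.03125 mol
mass of CaO = 0.03125 × 56.08 = 1.753 g
% CaO = 1.753 / 3.139 × 100 = 55.84 %

55.84 %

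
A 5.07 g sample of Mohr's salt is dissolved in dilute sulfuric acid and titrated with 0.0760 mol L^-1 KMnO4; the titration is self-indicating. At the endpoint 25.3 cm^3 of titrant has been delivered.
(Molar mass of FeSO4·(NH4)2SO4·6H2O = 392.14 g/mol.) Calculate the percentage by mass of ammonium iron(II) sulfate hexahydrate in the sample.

74.4 %

MnO4^- + 5 Fe^2+ + 8 H^+ → Mn^2+ + 5 Fe^3+ + 4 H2O
n(KMnO4) = 0.0253 L × 0.0760 mol/L = 1.92 × 10^-3 mol
From the 5:1 ratio, n(FeSO4·(NH4)2SO4·6H2O) = 5/1 × 1.92 × 10^-3 = 9.61 × 10^-3 mol
mass of FeSO4·(NH4)2SO4·6H2O = 9.61 × 10^-3 × 392.14 g/mol = 3.77 g
% FeSO4·(NH4)2SO4·6H2O = 3.77 / 5.07 × 100 = 74.4 %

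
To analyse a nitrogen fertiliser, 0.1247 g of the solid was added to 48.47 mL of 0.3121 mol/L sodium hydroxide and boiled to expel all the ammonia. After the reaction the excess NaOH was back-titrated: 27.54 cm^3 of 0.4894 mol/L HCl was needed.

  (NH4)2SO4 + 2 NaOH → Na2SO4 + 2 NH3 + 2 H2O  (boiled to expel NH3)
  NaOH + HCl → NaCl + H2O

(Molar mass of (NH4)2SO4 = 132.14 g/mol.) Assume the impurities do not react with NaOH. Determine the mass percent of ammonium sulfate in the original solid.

87.39 %

n(NaOH) added = 0.04847 × 0.3121 = 0.01513 mol
n(HCl) used in back-titration = 0.02754 × 0.4894 = 0.01348 mol
n(NaOH) left over = 0.01348 mol (1:1 ratio)
n(NaOH) consumed by analyte = 0.01513 − 0.01348 = 1.649 × 10^-3 mol
From the 1:2 ratio, n((NH4)2SO4) = 1/2 × 1.649 × 10^-3 = 8.247 × 10^-4 mol
mass of (NH4)2SO4 = 8.247 × 10^-4 × 132.14 = 0.1090 g
% (NH4)2SO4 = 0.1090 / 0.1247 × 100 = 87.39 %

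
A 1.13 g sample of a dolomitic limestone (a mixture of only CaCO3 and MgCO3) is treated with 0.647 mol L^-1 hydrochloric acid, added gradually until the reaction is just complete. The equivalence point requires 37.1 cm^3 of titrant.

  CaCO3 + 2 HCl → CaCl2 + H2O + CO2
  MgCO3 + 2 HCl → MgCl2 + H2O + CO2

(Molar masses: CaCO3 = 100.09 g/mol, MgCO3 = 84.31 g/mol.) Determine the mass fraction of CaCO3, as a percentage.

n(HCl) = 0.0371 × 0.647 = 0.0240 mol
Let x = n(CaCO3), y = n(MgCO3).
Titrant: 2x + 2y = 0.0240;  mass: 100.09x + 84.31y = 1.13
Solving, x = 7.49 × 10^-3 mol, y = 4.52 × 10^-3 mol
mass of CaCO3 = 7.49 × 10^-3 × 100.09 = 0.749 g
% CaCO3 = 0.749 / 1.13 × 100 = 66.3 %

66.3 %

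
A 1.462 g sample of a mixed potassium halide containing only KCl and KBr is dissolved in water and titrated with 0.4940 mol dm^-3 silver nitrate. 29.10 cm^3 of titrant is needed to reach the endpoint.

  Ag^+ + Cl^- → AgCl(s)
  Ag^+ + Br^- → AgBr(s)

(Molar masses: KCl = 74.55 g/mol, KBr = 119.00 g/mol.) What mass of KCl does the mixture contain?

0.4171 g

n(AgNO3) = 0.02910 × 0.4940 = 0.01438 mol
Let x = n(KCl), y = n(KBr).
Titrant: 1x + 1y = 0.01438;  mass: 74.55x + 119.00y = 1.462
Solving, x = 5.594 × 10^-3 mol, y = 8.781 × 10^-3 mol
mass of KCl = 5.594 × 10^-3 × 74.55 = 0.4171 g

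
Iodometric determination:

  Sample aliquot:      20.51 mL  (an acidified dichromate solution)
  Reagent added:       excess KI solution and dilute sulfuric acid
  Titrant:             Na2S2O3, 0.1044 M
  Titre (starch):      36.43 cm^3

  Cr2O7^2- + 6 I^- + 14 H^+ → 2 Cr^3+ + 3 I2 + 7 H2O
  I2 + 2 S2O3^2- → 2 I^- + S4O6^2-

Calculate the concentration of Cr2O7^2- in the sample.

n(S2O3^2-) = 0.03643 × 0.1044 = 3.803 × 10^-3 mol
n(I2) = n(S2O3^2-)/2 = 1.902 × 10^-3 mol
From the 1:3 ratio, n(Cr2O7^2-) in the aliquot = 1/3 × 1.902 × 10^-3 = 6.339 × 10^-4 mol
[Cr2O7^2-] = 6.339 × 10^-4 / 0.02051 = 0.03091 mol/L

0.03091 M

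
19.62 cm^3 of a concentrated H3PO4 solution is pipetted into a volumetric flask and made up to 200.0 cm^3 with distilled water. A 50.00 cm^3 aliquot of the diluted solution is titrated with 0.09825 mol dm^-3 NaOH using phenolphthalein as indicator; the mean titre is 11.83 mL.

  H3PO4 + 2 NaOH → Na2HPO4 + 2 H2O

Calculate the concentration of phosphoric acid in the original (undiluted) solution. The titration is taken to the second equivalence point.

n(NaOH) = 0.01183 × 0.09825 = 1.162 × 10^-3 mol
From the 1:2 ratio, n(H3PO4) in the aliquot = 1/2 × 1.162 × 10^-3 = 5.811 × 10^-4 mol
[H3PO4]_dilute = 5.811 × 10^-4 / 0.05000 = 0.01162 mol/L
Dilution factor = 200.0 / 19.62 = 10.19
[H3PO4]_stock = 0.01162 × 10.19 = 0.1185 mol/L

0.1185 mol/L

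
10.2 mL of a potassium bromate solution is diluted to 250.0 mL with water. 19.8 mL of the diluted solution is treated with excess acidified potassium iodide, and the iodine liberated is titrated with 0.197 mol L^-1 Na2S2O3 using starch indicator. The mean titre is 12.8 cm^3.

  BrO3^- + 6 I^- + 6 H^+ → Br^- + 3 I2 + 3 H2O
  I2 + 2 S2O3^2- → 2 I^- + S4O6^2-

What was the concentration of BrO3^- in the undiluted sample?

0.520 mol/L

n(S2O3^2-) = 0.0128 × 0.197 = 2.52 × 10^-3 mol
n(I2) = n(S2O3^2-)/2 = 1.26 × 10^-3 mol
From the 1:3 ratio, n(BrO3^-) in the aliquot = 1/3 × 1.26 × 10^-3 = 4.20 × 10^-4 mol
[BrO3^-]_dilute = 4.20 × 10^-4 / 0.0198 = 0.0212 mol/L
[BrO3^-]_original = 0.0212 × 250.0/10.2 = 0.520 mol/L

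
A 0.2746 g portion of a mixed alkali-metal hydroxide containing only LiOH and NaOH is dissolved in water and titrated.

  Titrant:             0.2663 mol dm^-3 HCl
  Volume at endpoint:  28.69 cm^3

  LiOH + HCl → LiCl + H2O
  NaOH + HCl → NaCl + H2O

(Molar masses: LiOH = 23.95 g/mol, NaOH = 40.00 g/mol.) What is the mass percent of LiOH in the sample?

n(HCl) = 0.02869 × 0.2663 = 7.640 × 10^-3 mol
Let x = n(LiOH), y = n(NaOH).
Titrant: 1x + 1y = 7.640 × 10^-3;  mass: 23.95x + 40.00y = 0.2746
Solving, x = 1.932 × 10^-3 mol, y = 5.708 × 10^-3 mol
mass of LiOH = 1.932 × 10^-3 × 23.95 = 0.04627 g
% LiOH = 0.04627 / 0.2746 × 100 = 16.85 %

16.85 %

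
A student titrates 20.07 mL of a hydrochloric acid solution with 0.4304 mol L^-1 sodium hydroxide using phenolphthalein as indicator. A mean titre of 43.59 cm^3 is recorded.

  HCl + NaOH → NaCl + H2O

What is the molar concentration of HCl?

n(NaOH) = 0.04359 L × 0.4304 mol/L = 0.01876 mol
n(HCl) = 0.01876 mol (1:1 mole ratio)
[HCl] = 0.01876 mol / 0.02007 L = 0.9348 mol/L

0.9348 mol/L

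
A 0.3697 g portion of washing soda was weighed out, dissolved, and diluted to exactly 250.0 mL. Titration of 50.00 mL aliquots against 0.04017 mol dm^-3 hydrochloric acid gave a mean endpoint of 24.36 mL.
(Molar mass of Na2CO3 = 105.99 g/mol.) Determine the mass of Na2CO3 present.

Na2CO3 + 2 HCl → 2 NaCl + H2O + CO2
n(HCl) per titration = 0.02436 × 0.04017 = 9.785 × 10^-4 mol
From the 1:2 ratio, n(Na2CO3) in each aliquot = 1/2 × 9.785 × 10^-4 = 4.893 × 10^-4 mol
n(Na2CO3) in the whole flask = 4.893 × 10^-4 × 250.0/50.00 = 2.446 × 10^-3 mol
mass of Na2CO3 = 2.446 × 10^-3 × 105.99 = 0.2593 g

0.2593 g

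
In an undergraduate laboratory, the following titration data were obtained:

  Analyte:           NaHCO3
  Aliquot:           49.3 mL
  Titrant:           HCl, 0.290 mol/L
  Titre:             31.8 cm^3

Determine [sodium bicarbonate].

NaHCO3 + HCl → NaCl + H2O + CO2
n(HCl) = 0.0318 L × 0.290 mol/L = 9.22 × 10^-3 mol
n(NaHCO3) = 9.22 × 10^-3 mol (1:1 mole ratio)
[NaHCO3] = 9.22 × 10^-3 mol / 0.0493 L = 0.187 mol/L

0.187 mol/L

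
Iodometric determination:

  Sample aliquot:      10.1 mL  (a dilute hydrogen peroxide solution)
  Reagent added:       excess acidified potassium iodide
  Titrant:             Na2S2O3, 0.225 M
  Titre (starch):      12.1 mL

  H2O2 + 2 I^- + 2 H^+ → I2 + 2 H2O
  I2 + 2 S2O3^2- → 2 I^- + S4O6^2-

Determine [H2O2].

0.135 M

n(S2O3^2-) = 0.0121 × 0.225 = 2.72 × 10^-3 mol
n(I2) = n(S2O3^2-)/2 = 1.36 × 10^-3 mol
n(H2O2) in the aliquot = 1.36 × 10^-3 mol (1:1 ratio)
[H2O2] = 1.36 × 10^-3 / 0.0101 = 0.135 mol/L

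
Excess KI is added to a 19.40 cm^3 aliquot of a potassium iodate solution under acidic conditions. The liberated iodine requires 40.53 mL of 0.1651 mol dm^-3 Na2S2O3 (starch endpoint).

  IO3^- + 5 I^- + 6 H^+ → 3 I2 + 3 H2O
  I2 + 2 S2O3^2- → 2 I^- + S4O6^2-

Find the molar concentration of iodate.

0.05749 mol/L

n(S2O3^2-) = 0.04053 × 0.1651 = 6.692 × 10^-3 mol
n(I2) = n(S2O3^2-)/2 = 3.346 × 10^-3 mol
From the 1:3 ratio, n(IO3^-) in the aliquot = 1/3 × 3.346 × 10^-3 = 1.115 × 10^-3 mol
[IO3^-] = 1.115 × 10^-3 / 0.01940 = 0.05749 mol/L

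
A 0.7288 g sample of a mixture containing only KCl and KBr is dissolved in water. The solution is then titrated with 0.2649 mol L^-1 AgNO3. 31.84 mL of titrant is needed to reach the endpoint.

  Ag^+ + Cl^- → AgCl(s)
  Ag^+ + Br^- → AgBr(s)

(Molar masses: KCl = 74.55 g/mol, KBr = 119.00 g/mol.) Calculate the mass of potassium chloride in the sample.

0.4610 g

n(AgNO3) = 0.03184 × 0.2649 = 8.434 × 10^-3 mol
Let x = n(KCl), y = n(KBr).
Titrant: 1x + 1y = 8.434 × 10^-3;  mass: 74.55x + 119.00y = 0.7288
Solving, x = 6.184 × 10^-3 mol, y = 2.250 × 10^-3 mol
mass of KCl = 6.184 × 10^-3 × 74.55 = 0.4610 g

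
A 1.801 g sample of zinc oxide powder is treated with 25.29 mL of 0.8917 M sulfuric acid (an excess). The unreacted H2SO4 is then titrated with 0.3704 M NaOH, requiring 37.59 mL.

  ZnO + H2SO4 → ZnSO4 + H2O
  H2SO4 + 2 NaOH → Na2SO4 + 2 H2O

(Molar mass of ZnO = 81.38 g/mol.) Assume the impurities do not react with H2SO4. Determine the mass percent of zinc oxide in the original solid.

n(H2SO4) added = 0.02529 × 0.8917 = 0.02255 mol
n(NaOH) used in back-titration = 0.03759 × 0.3704 = 0.01392 mol
From the 1:2 ratio, n(H2SO4) left over = 1/2 × 0.01392 = 6.962 × 10^-3 mol
n(H2SO4) consumed by analyte = 0.02255 − 6.962 × 10^-3 = 0.01559 mol
n(ZnO) = 0.01559 mol (1:1 ratio)
mass of ZnO = 0.01559 × 81.38 = 1.269 g
% ZnO = 1.269 / 1.801 × 100 = 70.44 %

70.44 %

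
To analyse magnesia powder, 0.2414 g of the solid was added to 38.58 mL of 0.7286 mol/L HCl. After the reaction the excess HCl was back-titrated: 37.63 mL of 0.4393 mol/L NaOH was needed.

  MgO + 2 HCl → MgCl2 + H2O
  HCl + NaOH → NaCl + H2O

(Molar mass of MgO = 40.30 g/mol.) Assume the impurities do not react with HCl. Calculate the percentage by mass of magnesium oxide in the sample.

96.65 %

n(HCl) added = 0.03858 × 0.7286 = 0.02811 mol
n(NaOH) used in back-titration = 0.03763 × 0.4393 = 0.01653 mol
n(HCl) left over = 0.01653 mol (1:1 ratio)
n(HCl) consumed by analyte = 0.02811 − 0.01653 = 0.01158 mol
From the 1:2 ratio, n(MgO) = 1/2 × 0.01158 = 5.789 × 10^-3 mol
mass of MgO = 5.789 × 10^-3 × 40.30 = 0.2333 g
% MgO = 0.2333 / 0.2414 × 100 = 96.65 %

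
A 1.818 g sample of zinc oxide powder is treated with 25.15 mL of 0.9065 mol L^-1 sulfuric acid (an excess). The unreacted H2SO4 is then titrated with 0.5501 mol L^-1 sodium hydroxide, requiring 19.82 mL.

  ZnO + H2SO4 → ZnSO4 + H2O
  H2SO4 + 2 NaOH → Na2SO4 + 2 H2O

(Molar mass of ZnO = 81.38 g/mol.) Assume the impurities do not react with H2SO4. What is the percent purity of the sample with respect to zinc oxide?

77.65 %

n(H2SO4) added = 0.02515 × 0.9065 = 0.02280 mol
n(NaOH) used in back-titration = 0.01982 × 0.5501 = 0.01090 mol
From the 1:2 ratio, n(H2SO4) left over = 1/2 × 0.01090 = 5.451 × 10^-3 mol
n(H2SO4) consumed by analyte = 0.02280 − 5.451 × 10^-3 = 0.01735 mol
n(ZnO) = 0.01735 mol (1:1 ratio)
mass of ZnO = 0.01735 × 81.38 = 1.412 g
% ZnO = 1.412 / 1.818 × 100 = 77.65 %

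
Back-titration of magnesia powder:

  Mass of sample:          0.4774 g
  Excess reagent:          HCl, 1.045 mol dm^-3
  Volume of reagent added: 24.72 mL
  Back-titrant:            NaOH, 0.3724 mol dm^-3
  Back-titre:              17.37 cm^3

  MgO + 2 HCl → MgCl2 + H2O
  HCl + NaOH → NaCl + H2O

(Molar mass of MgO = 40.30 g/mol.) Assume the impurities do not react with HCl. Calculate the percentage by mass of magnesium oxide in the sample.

81.73 %

n(HCl) added = 0.02472 × 1.045 = 0.02583 mol
n(NaOH) used in back-titration = 0.01737 × 0.3724 = 6.469 × 10^-3 mol
n(HCl) left over = 6.469 × 10^-3 mol (1:1 ratio)
n(HCl) consumed by analyte = 0.02583 − 6.469 × 10^-3 = 0.01936 mol
From the 1:2 ratio, n(MgO) = 1/2 × 0.01936 = 9.682 × 10^-3 mol
mass of MgO = 9.682 × 10^-3 × 40.30 = 0.3902 g
% MgO = 0.3902 / 0.4774 × 100 = 81.73 %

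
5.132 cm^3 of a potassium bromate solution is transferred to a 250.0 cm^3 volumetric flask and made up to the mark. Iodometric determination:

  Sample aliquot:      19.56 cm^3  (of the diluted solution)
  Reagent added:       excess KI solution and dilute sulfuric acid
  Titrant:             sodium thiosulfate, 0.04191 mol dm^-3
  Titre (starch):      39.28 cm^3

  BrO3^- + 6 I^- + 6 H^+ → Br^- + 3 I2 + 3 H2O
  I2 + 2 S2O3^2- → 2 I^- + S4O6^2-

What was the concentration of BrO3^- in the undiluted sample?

0.6833 mol/L

n(S2O3^2-) = 0.03928 × 0.04191 = 1.646 × 10^-3 mol
n(I2) = n(S2O3^2-)/2 = 8.231 × 10^-4 mol
From the 1:3 ratio, n(BrO3^-) in the aliquot = 1/3 × 8.231 × 10^-4 = 2.744 × 10^-4 mol
[BrO3^-]_dilute = 2.744 × 10^-4 / 0.01956 = 0.01403 mol/L
[BrO3^-]_original = 0.01403 × 250.0/5.132 = 0.6833 mol/L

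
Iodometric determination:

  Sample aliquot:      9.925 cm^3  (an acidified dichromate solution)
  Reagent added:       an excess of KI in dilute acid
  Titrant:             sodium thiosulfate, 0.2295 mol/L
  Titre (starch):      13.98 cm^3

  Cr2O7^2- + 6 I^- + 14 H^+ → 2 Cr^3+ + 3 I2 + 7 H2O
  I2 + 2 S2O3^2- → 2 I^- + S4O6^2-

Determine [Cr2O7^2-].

0.05388 mol/L

n(S2O3^2-) = 0.01398 × 0.2295 = 3.208 × 10^-3 mol
n(I2) = n(S2O3^2-)/2 = 1.604 × 10^-3 mol
From the 1:3 ratio, n(Cr2O7^2-) in the aliquot = 1/3 × 1.604 × 10^-3 = 5.347 × 10^-4 mol
[Cr2O7^2-] = 5.347 × 10^-4 / 0.009925 = 0.05388 mol/L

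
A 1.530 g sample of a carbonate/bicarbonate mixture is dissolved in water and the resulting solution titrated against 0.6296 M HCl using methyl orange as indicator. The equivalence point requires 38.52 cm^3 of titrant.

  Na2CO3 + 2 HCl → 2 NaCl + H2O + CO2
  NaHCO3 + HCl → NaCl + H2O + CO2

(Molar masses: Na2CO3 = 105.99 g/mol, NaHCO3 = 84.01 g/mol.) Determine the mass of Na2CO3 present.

n(HCl) = 0.03852 × 0.6296 = 0.02425 mol
Let x = n(Na2CO3), y = n(NaHCO3).
Titrant: 2x + 1y = 0.02425;  mass: 105.99x + 84.01y = 1.530
Solving, x = 8.180 × 10^-3 mol, y = 7.892 × 10^-3 mol
mass of Na2CO3 = 8.180 × 10^-3 × 105.99 = 0.8670 g

0.8670 g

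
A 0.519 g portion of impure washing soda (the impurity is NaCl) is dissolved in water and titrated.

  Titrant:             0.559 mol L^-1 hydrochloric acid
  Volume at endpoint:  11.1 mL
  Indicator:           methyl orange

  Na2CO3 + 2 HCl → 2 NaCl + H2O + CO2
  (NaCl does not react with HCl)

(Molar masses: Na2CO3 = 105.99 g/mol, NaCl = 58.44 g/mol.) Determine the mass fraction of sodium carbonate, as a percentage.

n(HCl) = 0.0111 × 0.559 = 6.20 × 10^-3 mol
Let x = n(Na2CO3), y = n(NaCl).
Titrant: 2x = 6.20 × 10^-3;  mass: 105.99x + 58.44y = 0.519
Solving, x = 3.10 × 10^-3 mol, y = 3.25 × 10^-3 mol
mass of Na2CO3 = 3.10 × 10^-3 × 105.99 = 0.329 g
% Na2CO3 = 0.329 / 0.519 × 100 = 63.4 %

63.4 %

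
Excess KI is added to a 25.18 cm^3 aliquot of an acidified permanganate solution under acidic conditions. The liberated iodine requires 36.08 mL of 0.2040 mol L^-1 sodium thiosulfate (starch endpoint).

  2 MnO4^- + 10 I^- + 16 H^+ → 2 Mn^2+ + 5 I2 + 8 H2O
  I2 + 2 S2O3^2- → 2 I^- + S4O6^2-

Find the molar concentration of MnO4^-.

0.05846 mol/L

n(S2O3^2-) = 0.03608 × 0.2040 = 7.360 × 10^-3 mol
n(I2) = n(S2O3^2-)/2 = 3.680 × 10^-3 mol
From the 2:5 ratio, n(MnO4^-) in the aliquot = 2/5 × 3.680 × 10^-3 = 1.472 × 10^-3 mol
[MnO4^-] = 1.472 × 10^-3 / 0.02518 = 0.05846 mol/L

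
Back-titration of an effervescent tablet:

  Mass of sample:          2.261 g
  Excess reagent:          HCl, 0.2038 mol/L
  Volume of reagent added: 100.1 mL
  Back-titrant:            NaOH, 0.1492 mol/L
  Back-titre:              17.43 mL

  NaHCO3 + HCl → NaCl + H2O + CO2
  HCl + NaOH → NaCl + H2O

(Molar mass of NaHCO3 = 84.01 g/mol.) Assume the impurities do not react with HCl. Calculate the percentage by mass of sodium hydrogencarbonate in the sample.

n(HCl) added = 0.1001 × 0.2038 = 0.02040 mol
n(NaOH) used in back-titration = 0.01743 × 0.1492 = 2.601 × 10^-3 mol
n(HCl) left over = 2.601 × 10^-3 mol (1:1 ratio)
n(HCl) consumed by analyte = 0.02040 − 2.601 × 10^-3 = 0.01780 mol
n(NaHCO3) = 0.01780 mol (1:1 ratio)
mass of NaHCO3 = 0.01780 × 84.01 = 1.495 g
% NaHCO3 = 1.495 / 2.261 × 100 = 66.14 %

66.14 %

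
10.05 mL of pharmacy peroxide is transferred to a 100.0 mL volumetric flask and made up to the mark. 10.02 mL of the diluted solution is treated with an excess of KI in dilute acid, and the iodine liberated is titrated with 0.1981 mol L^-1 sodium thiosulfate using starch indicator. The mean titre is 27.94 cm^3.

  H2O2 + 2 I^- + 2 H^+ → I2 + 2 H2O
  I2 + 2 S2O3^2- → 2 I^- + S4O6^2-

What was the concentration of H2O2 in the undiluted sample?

2.748 mol/L

n(S2O3^2-) = 0.02794 × 0.1981 = 5.535 × 10^-3 mol
n(I2) = n(S2O3^2-)/2 = 2.767 × 10^-3 mol
n(H2O2) in the aliquot = 2.767 × 10^-3 mol (1:1 ratio)
[H2O2]_dilute = 2.767 × 10^-3 / 0.01002 = 0.2762 mol/L
[H2O2]_original = 0.2762 × 100.0/10.05 = 2.748 mol/L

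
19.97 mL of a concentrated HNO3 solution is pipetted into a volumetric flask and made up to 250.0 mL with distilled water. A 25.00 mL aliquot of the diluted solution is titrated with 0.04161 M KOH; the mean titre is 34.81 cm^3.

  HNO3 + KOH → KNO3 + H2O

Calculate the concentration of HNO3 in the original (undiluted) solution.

n(KOH) = 0.03481 × 0.04161 = 1.448 × 10^-3 mol
n(HNO3) in the aliquot = 1.448 × 10^-3 mol (1:1 ratio)
[HNO3]_dilute = 1.448 × 10^-3 / 0.02500 = 0.05794 mol/L
Dilution factor = 250.0 / 19.97 = 12.52
[HNO3]_stock = 0.05794 × 12.52 = 0.7253 mol/L

0.7253 M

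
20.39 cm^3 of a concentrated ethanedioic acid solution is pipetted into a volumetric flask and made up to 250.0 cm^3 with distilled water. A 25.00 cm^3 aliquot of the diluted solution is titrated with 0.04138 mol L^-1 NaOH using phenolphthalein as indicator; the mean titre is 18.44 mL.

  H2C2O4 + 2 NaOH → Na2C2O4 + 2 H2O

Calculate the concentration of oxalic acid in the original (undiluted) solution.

0.1871 mol/L

n(NaOH) = 0.01844 × 0.04138 = 7.630 × 10^-4 mol
From the 1:2 ratio, n(H2C2O4) in the aliquot = 1/2 × 7.630 × 10^-4 = 3.815 × 10^-4 mol
[H2C2O4]_dilute = 3.815 × 10^-4 / 0.02500 = 0.01526 mol/L
Dilution factor = 250.0 / 20.39 = 12.26
[H2C2O4]_stock = 0.01526 × 12.26 = 0.1871 mol/L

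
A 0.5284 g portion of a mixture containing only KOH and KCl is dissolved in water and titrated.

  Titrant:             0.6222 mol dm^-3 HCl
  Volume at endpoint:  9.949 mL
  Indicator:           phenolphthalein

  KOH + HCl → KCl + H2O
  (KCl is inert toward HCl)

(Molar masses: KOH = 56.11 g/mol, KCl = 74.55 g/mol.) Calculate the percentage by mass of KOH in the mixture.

65.73 %

n(HCl) = 0.009949 × 0.6222 = 6.190 × 10^-3 mol
Let x = n(KOH), y = n(KCl).
Titrant: 1x = 6.190 × 10^-3;  mass: 56.11x + 74.55y = 0.5284
Solving, x = 6.190 × 10^-3 mol, y = 2.429 × 10^-3 mol
mass of KOH = 6.190 × 10^-3 × 56.11 = 0.3473 g
% KOH = 0.3473 / 0.5284 × 100 = 65.73 %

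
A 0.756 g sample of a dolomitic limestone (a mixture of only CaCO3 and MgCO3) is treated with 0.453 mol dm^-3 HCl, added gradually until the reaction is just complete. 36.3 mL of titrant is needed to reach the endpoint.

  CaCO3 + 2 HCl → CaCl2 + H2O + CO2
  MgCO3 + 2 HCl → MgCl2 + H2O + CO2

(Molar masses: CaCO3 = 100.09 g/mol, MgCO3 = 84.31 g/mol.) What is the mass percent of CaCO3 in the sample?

52.7 %

n(HCl) = 0.0363 × 0.453 = 0.0164 mol
Let x = n(CaCO3), y = n(MgCO3).
Titrant: 2x + 2y = 0.0164;  mass: 100.09x + 84.31y = 0.756
Solving, x = 3.98 × 10^-3 mol, y = 4.24 × 10^-3 mol
mass of CaCO3 = 3.98 × 10^-3 × 100.09 = 0.398 g
% CaCO3 = 0.398 / 0.756 × 100 = 52.7 %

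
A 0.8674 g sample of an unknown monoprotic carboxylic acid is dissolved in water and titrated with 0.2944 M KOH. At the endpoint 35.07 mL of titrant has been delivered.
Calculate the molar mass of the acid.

84.01 g/mol

n(KOH) = 0.03507 L × 0.2944 mol/L = 0.01032 mol
n(HA) = 0.01032 mol (1:1 ratio)
M = m / n = 0.8674 g / 0.01032 mol = 84.01 g/mol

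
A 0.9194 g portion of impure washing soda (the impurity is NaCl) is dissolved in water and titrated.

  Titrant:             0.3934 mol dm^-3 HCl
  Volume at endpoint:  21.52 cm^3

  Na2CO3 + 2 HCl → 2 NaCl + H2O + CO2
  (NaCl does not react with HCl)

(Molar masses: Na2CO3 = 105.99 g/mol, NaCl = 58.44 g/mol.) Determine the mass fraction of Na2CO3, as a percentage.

48.80 %

n(HCl) = 0.02152 × 0.3934 = 8.466 × 10^-3 mol
Let x = n(Na2CO3), y = n(NaCl).
Titrant: 2x = 8.466 × 10^-3;  mass: 105.99x + 58.44y = 0.9194
Solving, x = 4.233 × 10^-3 mol, y = 8.055 × 10^-3 mol
mass of Na2CO3 = 4.233 × 10^-3 × 105.99 = 0.4487 g
% Na2CO3 = 0.4487 / 0.9194 × 100 = 48.80 %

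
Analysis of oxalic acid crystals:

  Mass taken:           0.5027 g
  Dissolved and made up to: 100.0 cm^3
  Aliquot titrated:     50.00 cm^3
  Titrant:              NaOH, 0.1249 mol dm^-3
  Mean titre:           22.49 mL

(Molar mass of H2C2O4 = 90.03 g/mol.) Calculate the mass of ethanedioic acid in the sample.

0.2529 g

H2C2O4 + 2 NaOH → Na2C2O4 + 2 H2O
n(NaOH) per titration = 0.02249 × 0.1249 = 2.809 × 10^-3 mol
From the 1:2 ratio, n(H2C2O4) in each aliquot = 1/2 × 2.809 × 10^-3 = 1.405 × 10^-3 mol
n(H2C2O4) in the whole flask = 1.405 × 10^-3 × 100.0/50.00 = 2.809 × 10^-3 mol
mass of H2C2O4 = 2.809 × 10^-3 × 90.03 = 0.2529 g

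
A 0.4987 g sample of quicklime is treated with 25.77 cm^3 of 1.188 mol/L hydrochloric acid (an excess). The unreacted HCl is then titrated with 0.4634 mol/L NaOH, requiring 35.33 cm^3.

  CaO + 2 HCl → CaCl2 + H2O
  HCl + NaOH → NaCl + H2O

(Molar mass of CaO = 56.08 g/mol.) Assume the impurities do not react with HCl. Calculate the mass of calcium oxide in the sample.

n(HCl) added = 0.02577 × 1.188 = 0.03061 mol
n(NaOH) used in back-titration = 0.03533 × 0.4634 = 0.01637 mol
n(HCl) left over = 0.01637 mol (1:1 ratio)
n(HCl) consumed by analyte = 0.03061 − 0.01637 = 0.01424 mol
From the 1:2 ratio, n(CaO) = 1/2 × 0.01424 = 7.121 × 10^-3 mol
mass of CaO = 7.121 × 10^-3 × 56.08 = 0.3994 g

0.3994 g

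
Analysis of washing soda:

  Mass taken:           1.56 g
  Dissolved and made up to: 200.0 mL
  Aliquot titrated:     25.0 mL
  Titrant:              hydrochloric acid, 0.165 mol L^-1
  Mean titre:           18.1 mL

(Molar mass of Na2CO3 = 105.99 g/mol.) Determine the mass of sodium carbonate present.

Na2CO3 + 2 HCl → 2 NaCl + H2O + CO2
n(HCl) per titration = 0.0181 × 0.165 = 2.99 × 10^-3 mol
From the 1:2 ratio, n(Na2CO3) in each aliquot = 1/2 × 2.99 × 10^-3 = 1.49 × 10^-3 mol
n(Na2CO3) in the whole flask = 1.49 × 10^-3 × 200.0/25.0 = 0.0119 mol
mass of Na2CO3 = 0.0119 × 105.99 = 1.27 g

1.27 g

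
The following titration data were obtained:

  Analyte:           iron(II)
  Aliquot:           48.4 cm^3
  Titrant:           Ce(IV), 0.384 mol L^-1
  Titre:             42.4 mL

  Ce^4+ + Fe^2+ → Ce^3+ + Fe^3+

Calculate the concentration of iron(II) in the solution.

0.336 mol/L

n(Ce4+) = 0.0424 L × 0.384 mol/L = 0.0163 mol
n(Fe2+) = 0.0163 mol (1:1 mole ratio)
[Fe2+] = 0.0163 mol / 0.0484 L = 0.336 mol/L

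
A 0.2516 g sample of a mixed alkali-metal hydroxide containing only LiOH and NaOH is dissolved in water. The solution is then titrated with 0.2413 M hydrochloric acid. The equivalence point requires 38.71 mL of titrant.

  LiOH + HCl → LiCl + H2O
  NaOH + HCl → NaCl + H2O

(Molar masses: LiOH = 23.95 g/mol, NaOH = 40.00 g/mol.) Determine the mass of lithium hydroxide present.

n(HCl) = 0.03871 × 0.2413 = 9.341 × 10^-3 mol
Let x = n(LiOH), y = n(NaOH).
Titrant: 1x + 1y = 9.341 × 10^-3;  mass: 23.95x + 40.00y = 0.2516
Solving, x = 7.603 × 10^-3 mol, y = 1.738 × 10^-3 mol
mass of LiOH = 7.603 × 10^-3 × 23.95 = 0.1821 g

0.1821 g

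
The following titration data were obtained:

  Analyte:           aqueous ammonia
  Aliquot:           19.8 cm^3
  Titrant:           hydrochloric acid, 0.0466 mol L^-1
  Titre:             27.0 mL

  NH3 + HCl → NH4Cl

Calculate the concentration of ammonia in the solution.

n(HCl) = 0.0270 L × 0.0466 mol/L = 1.26 × 10^-3 mol
n(NH3) = 1.26 × 10^-3 mol (1:1 mole ratio)
[NH3] = 1.26 × 10^-3 mol / 0.0198 L = 0.0635 mol/L

0.0635 mol/L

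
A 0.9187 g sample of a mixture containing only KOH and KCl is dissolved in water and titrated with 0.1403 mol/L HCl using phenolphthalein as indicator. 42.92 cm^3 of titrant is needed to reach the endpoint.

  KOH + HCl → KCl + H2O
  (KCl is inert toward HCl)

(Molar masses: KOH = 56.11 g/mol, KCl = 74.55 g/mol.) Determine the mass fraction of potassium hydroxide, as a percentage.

36.78 %

n(HCl) = 0.04292 × 0.1403 = 6.022 × 10^-3 mol
Let x = n(KOH), y = n(KCl).
Titrant: 1x = 6.022 × 10^-3;  mass: 56.11x + 74.55y = 0.9187
Solving, x = 6.022 × 10^-3 mol, y = 7.791 × 10^-3 mol
mass of KOH = 6.022 × 10^-3 × 56.11 = 0.3379 g
% KOH = 0.3379 / 0.9187 × 100 = 36.78 %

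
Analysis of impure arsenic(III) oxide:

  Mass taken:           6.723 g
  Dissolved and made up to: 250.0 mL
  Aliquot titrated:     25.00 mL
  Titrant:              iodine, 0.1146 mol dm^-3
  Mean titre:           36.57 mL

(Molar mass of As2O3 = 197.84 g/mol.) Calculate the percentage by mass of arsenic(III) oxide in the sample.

61.66 %

As2O3 + 2 I2 + 2 H2O → As2O5 + 4 HI
n(I2) per titration = 0.03657 × 0.1146 = 4.191 × 10^-3 mol
From the 1:2 ratio, n(As2O3) in each aliquot = 1/2 × 4.191 × 10^-3 = 2.095 × 10^-3 mol
n(As2O3) in the whole flask = 2.095 × 10^-3 × 250.0/25.00 = 0.02095 mol
mass of As2O3 = 0.02095 × 197.84 = 4.146 g
% As2O3 = 4.146 / 6.723 × 100 = 61.66 %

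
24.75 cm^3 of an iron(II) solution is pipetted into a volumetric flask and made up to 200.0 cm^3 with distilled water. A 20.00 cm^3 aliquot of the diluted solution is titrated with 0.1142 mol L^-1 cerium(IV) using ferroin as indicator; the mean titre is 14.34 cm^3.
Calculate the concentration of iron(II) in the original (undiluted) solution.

Ce^4+ + Fe^2+ → Ce^3+ + Fe^3+
n(Ce4+) = 0.01434 × 0.1142 = 1.638 × 10^-3 mol
n(Fe2+) in the aliquot = 1.638 × 10^-3 mol (1:1 ratio)
[Fe2+]_dilute = 1.638 × 10^-3 / 0.02000 = 0.08188 mol/L
Dilution factor = 200.0 / 24.75 = 8.081
[Fe2+]_stock = 0.08188 × 8.081 = 0.6617 mol/L

0.6617 mol/L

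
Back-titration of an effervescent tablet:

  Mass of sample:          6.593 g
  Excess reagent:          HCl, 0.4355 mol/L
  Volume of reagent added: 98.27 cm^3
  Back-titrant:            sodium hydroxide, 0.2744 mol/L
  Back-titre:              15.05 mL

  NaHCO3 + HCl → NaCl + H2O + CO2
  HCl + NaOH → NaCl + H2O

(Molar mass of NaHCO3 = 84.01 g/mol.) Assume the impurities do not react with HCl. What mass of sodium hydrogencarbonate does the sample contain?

n(HCl) added = 0.09827 × 0.4355 = 0.04280 mol
n(NaOH) used in back-titration = 0.01505 × 0.2744 = 4.130 × 10^-3 mol
n(HCl) left over = 4.130 × 10^-3 mol (1:1 ratio)
n(HCl) consumed by analyte = 0.04280 − 4.130 × 10^-3 = 0.03867 mol
n(NaHCO3) = 0.03867 mol (1:1 ratio)
mass of NaHCO3 = 0.03867 × 84.01 = 3.248 g

3.248 g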